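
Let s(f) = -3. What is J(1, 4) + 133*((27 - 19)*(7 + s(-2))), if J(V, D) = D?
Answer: 4260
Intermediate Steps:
J(1, 4) + 133*((27 - 19)*(7 + s(-2))) = 4 + 133*((27 - 19)*(7 - 3)) = 4 + 133*(8*4) = 4 + 133*32 = 4 + 4256 = 4260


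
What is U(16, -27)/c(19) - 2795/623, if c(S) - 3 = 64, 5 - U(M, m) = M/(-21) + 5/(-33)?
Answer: -865453/196779 ≈ -4.3981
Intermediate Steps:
U(M, m) = 170/33 + M/21 (U(M, m) = 5 - (M/(-21) + 5/(-33)) = 5 - (M*(-1/21) + 5*(-1/33)) = 5 - (-M/21 - 5/33) = 5 - (-5/33 - M/21) = 5 + (5/33 + M/21) = 170/33 + M/21)
c(S) = 67 (c(S) = 3 + 64 = 67)
U(16, -27)/c(19) - 2795/623 = (170/33 + (1/21)*16)/67 - 2795/623 = (170/33 + 16/21)*(1/67) - 2795*1/623 = (1366/231)*(1/67) - 2795/623 = 1366/15477 - 2795/623 = -865453/196779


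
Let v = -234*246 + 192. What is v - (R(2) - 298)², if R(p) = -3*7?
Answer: -159133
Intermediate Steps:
R(p) = -21
v = -57372 (v = -57564 + 192 = -57372)
v - (R(2) - 298)² = -57372 - (-21 - 298)² = -57372 - 1*(-319)² = -57372 - 1*101761 = -57372 - 101761 = -159133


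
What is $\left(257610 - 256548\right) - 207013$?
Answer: $-205951$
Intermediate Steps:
$\left(257610 - 256548\right) - 207013 = 1062 - 207013 = -205951$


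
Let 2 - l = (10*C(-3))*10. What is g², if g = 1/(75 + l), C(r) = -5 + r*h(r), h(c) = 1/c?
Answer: 1/227529 ≈ 4.3950e-6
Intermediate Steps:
C(r) = -4 (C(r) = -5 + r/r = -5 + 1 = -4)
l = 402 (l = 2 - 10*(-4)*10 = 2 - (-40)*10 = 2 - 1*(-400) = 2 + 400 = 402)
g = 1/477 (g = 1/(75 + 402) = 1/477 ≈ 0.0020964)
g² = (1/477)² = 1/227529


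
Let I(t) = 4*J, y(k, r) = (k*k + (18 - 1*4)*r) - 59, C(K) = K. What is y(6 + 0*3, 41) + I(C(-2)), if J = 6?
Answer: 575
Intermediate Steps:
y(k, r) = -59 + k**2 + 14*r (y(k, r) = (k**2 + (18 - 4)*r) - 59 = (k**2 + 14*r) - 59 = -59 + k**2 + 14*r)
I(t) = 24 (I(t) = 4*6 = 24)
y(6 + 0*3, 41) + I(C(-2)) = (-59 + (6 + 0*3)**2 + 14*41) + 24 = (-59 + (6 + 0)**2 + 574) + 24 = (-59 + 6**2 + 574) + 24 = (-59 + 36 + 574) + 24 = 551 + 24 = 575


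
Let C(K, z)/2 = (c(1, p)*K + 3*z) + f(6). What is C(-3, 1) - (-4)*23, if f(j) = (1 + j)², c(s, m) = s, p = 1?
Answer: 190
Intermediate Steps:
C(K, z) = 98 + 2*K + 6*z (C(K, z) = 2*((1*K + 3*z) + (1 + 6)²) = 2*((K + 3*z) + 7²) = 2*((K + 3*z) + 49) = 2*(49 + K + 3*z) = 98 + 2*K + 6*z)
C(-3, 1) - (-4)*23 = (98 + 2*(-3) + 6*1) - (-4)*23 = (98 - 6 + 6) - 1*(-92) = 98 + 92 = 190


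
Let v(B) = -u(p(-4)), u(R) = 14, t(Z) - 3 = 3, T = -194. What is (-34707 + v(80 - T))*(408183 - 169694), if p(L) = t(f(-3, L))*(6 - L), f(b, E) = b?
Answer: -8280576569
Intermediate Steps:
t(Z) = 6 (t(Z) = 3 + 3 = 6)
p(L) = 36 - 6*L (p(L) = 6*(6 - L) = 36 - 6*L)
v(B) = -14 (v(B) = -1*14 = -14)
(-34707 + v(80 - T))*(408183 - 169694) = (-34707 - 14)*(408183 - 169694) = -34721*238489 = -8280576569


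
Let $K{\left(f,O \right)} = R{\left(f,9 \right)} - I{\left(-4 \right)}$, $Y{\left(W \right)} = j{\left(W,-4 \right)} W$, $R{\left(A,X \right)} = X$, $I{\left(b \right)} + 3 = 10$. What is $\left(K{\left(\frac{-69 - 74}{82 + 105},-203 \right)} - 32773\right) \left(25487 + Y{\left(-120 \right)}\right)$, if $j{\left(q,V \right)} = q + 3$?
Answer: $-1295339317$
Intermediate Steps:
$j{\left(q,V \right)} = 3 + q$
$I{\left(b \right)} = 7$ ($I{\left(b \right)} = -3 + 10 = 7$)
$Y{\left(W \right)} = W \left(3 + W\right)$ ($Y{\left(W \right)} = \left(3 + W\right) W = W \left(3 + W\right)$)
$K{\left(f,O \right)} = 2$ ($K{\left(f,O \right)} = 9 - 7 = 2$)
$\left(K{\left(\frac{-69 - 74}{82 + 105},-203 \right)} - 32773\right) \left(25487 + Y{\left(-120 \right)}\right) = \left(2 - 32773\right) \left(25487 - 120 \left(3 - 120\right)\right) = - 32771 \left(25487 - -14040\right) = - 32771 \left(25487 + 14040\right) = \left(-32771\right) 39527 = -1295339317$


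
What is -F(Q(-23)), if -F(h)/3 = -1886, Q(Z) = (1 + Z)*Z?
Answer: -5658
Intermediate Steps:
Q(Z) = Z*(1 + Z)
F(h) = 5658 (F(h) = -3*(-1886) = 5658)
-F(Q(-23)) = -1*5658 = -5658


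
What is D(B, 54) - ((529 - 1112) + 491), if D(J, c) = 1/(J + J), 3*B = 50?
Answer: 9203/100 ≈ 92.030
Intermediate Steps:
B = 50/3 (B = (⅓)*50 = 50/3 ≈ 16.667)
D(J, c) = 1/(2*J)
D(B, 54) - ((529 - 1112) + 491) = 1/(2*(50/3)) - ((529 - 1112) + 491) = (½)*(3/50) - (-583 + 491) = 3/100 - 1*(-92) = 3/100 + 92 = 9203/100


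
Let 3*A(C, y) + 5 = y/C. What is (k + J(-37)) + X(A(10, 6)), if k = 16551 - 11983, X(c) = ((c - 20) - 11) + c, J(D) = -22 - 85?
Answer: 66406/15 ≈ 4427.1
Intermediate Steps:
A(C, y) = -5/3 + y/(3*C) (A(C, y) = -5/3 + (y/C)/3 = -5/3 + y/(3*C))
J(D) = -107
X(c) = -31 + 2*c (X(c) = ((-20 + c) - 11) + c = (-31 + c) + c = -31 + 2*c)
k = 4568
(k + J(-37)) + X(A(10, 6)) = (4568 - 107) + (-31 + 2*((⅓)*(6 - 5*10)/10)) = 4461 + (-31 + 2*((⅓)*(⅒)*(6 - 50))) = 4461 + (-31 + 2*((⅓)*(⅒)*(-44))) = 4461 + (-31 + 2*(-22/15)) = 4461 + (-31 - 44/15) = 4461 - 509/15 = 66406/15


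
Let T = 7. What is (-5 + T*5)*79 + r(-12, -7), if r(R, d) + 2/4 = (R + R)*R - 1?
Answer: 5313/2 ≈ 2656.5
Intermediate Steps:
r(R, d) = -3/2 + 2*R² (r(R, d) = -½ + ((R + R)*R - 1) = -½ + ((2*R)*R - 1) = -½ + (2*R² - 1) = -½ + (-1 + 2*R²) = -3/2 + 2*R²)
(-5 + T*5)*79 + r(-12, -7) = (-5 + 7*5)*79 + (-3/2 + 2*(-12)²) = (-5 + 35)*79 + (-3/2 + 2*144) = 30*79 + (-3/2 + 288) = 2370 + 573/2 = 5313/2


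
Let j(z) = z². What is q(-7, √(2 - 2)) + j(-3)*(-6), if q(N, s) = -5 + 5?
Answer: -54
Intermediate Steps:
q(N, s) = 0
q(-7, √(2 - 2)) + j(-3)*(-6) = 0 + (-3)²*(-6) = 0 + 9*(-6) = 0 - 54 = -54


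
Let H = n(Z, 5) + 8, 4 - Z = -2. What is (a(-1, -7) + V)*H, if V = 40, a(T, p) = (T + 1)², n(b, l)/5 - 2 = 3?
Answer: 1320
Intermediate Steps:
Z = 6 (Z = 4 - 1*(-2) = 4 + 2 = 6)
n(b, l) = 25 (n(b, l) = 10 + 5*3 = 10 + 15 = 25)
a(T, p) = (1 + T)²
H = 33 (H = 25 + 8 = 33)
(a(-1, -7) + V)*H = ((1 - 1)² + 40)*33 = (0² + 40)*33 = (0 + 40)*33 = 40*33 = 1320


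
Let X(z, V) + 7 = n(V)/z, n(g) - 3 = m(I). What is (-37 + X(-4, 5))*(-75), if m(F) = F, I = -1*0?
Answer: 13425/4 ≈ 3356.3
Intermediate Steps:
I = 0
n(g) = 3 (n(g) = 3 + 0 = 3)
X(z, V) = -7 + 3/z
(-37 + X(-4, 5))*(-75) = (-37 + (-7 + 3/(-4)))*(-75) = (-37 + (-7 + 3*(-¼)))*(-75) = (-37 + (-7 - ¾))*(-75) = (-37 - 31/4)*(-75) = -179/4*(-75) = 13425/4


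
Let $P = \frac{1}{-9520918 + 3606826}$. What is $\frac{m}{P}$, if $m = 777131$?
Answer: $-4596024230052$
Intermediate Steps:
$P = - \frac{1}{5914092}$ ($P = \frac{1}{-5914092} = - \frac{1}{5914092} \approx -1.6909 \cdot 10^{-7}$)
$\frac{m}{P} = \frac{777131}{- \frac{1}{5914092}} = 777131 \left(-5914092\right) = -4596024230052$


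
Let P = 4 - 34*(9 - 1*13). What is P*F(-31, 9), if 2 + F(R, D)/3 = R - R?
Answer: -840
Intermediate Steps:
F(R, D) = -6 (F(R, D) = -6 + 3*(R - R) = -6 + 3*0 = -6 + 0 = -6)
P = 140 (P = 4 - 34*(9 - 13) = 4 - 34*(-4) = 4 + 136 = 140)
P*F(-31, 9) = 140*(-6) = -840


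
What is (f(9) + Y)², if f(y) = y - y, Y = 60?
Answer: 3600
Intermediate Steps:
f(y) = 0
(f(9) + Y)² = (0 + 60)² = 60² = 3600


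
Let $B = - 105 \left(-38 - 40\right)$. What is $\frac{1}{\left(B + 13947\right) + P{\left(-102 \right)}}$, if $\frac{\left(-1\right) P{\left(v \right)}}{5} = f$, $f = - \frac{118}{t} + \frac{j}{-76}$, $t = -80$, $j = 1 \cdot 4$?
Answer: $\frac{152}{3363743} \approx 4.5188 \cdot 10^{-5}$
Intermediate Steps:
$j = 4$
$B = 8190$ ($B = \left(-105\right) \left(-78\right) = 8190$)
$f = \frac{1081}{760}$ ($f = - \frac{118}{-80} + \frac{4}{-76} = \left(-118\right) \left(- \frac{1}{80}\right) + 4 \left(- \frac{1}{76}\right) = \frac{59}{40} - \frac{1}{19} = \frac{1081}{760} \approx 1.4224$)
$P{\left(v \right)} = - \frac{1081}{152}$ ($P{\left(v \right)} = \left(-5\right) \frac{1081}{760} = - \frac{1081}{152}$)
$\frac{1}{\left(B + 13947\right) + P{\left(-102 \right)}} = \frac{1}{\left(8190 + 13947\right) - \frac{1081}{152}} = \frac{1}{22137 - \frac{1081}{152}} = \frac{1}{\frac{3363743}{152}} = \frac{152}{3363743}$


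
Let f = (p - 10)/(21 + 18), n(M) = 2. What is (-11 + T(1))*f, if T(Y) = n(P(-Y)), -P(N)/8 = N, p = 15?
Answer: -15/13 ≈ -1.1538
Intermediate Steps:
P(N) = -8*N
T(Y) = 2
f = 5/39 (f = (15 - 10)/(21 + 18) = 5/39 ≈ 0.12821)
(-11 + T(1))*f = (-11 + 2)*(5/39) = -9*5/39 = -15/13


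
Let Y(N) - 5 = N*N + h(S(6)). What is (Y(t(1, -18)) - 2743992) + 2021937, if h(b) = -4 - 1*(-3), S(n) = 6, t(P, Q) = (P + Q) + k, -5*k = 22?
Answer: -18039826/25 ≈ -7.2159e+5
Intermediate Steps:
k = -22/5 (k = -⅕*22 = -22/5 ≈ -4.4000)
t(P, Q) = -22/5 + P + Q (t(P, Q) = (P + Q) - 22/5 = -22/5 + P + Q)
h(b) = -1 (h(b) = -4 + 3 = -1)
Y(N) = 4 + N² (Y(N) = 5 + (N*N - 1) = 5 + (N² - 1) = 5 + (-1 + N²) = 4 + N²)
(Y(t(1, -18)) - 2743992) + 2021937 = ((4 + (-22/5 + 1 - 18)²) - 2743992) + 2021937 = ((4 + (-107/5)²) - 2743992) + 2021937 = ((4 + 11449/25) - 2743992) + 2021937 = (11549/25 - 2743992) + 2021937 = -68588251/25 + 2021937 = -18039826/25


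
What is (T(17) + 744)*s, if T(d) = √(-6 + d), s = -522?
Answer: -388368 - 522*√11 ≈ -3.9010e+5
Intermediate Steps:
(T(17) + 744)*s = (√(-6 + 17) + 744)*(-522) = (√11 + 744)*(-522) = (744 + √11)*(-522) = -388368 - 522*√11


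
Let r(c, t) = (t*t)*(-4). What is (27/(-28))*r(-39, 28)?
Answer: 3024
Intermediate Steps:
r(c, t) = -4*t² (r(c, t) = t²*(-4) = -4*t²)
(27/(-28))*r(-39, 28) = (27/(-28))*(-4*28²) = (27*(-1/28))*(-4*784) = -27/28*(-3136) = 3024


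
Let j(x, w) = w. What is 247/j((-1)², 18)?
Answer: 247/18 ≈ 13.722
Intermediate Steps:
247/j((-1)², 18) = 247/18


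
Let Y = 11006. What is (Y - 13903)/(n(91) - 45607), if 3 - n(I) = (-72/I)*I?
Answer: 2897/45532 ≈ 0.063626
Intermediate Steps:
n(I) = 75 (n(I) = 3 - (-72/I)*I = 3 - 1*(-72) = 3 + 72 = 75)
(Y - 13903)/(n(91) - 45607) = (11006 - 13903)/(75 - 45607) = -2897/(-45532) = -2897*(-1/45532) = 2897/45532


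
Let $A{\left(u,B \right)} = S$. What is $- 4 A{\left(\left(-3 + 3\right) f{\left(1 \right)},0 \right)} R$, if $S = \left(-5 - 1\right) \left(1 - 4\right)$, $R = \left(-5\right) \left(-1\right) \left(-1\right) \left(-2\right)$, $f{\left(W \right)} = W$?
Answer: $-720$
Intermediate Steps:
$R = 10$ ($R = 5 \left(-1\right) \left(-2\right) = \left(-5\right) \left(-2\right) = 10$)
$S = 18$ ($S = \left(-6\right) \left(-3\right) = 18$)
$A{\left(u,B \right)} = 18$
$- 4 A{\left(\left(-3 + 3\right) f{\left(1 \right)},0 \right)} R = \left(-4\right) 18 \cdot 10 = \left(-72\right) 10 = -720$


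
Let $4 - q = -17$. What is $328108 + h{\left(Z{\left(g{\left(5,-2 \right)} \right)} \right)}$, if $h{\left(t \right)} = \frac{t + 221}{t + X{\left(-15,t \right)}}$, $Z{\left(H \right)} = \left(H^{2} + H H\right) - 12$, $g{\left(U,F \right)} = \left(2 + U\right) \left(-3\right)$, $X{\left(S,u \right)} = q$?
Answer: $\frac{292345319}{891} \approx 3.2811 \cdot 10^{5}$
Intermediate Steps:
$q = 21$ ($q = 4 - -17 = 4 + 17 = 21$)
$X{\left(S,u \right)} = 21$
$g{\left(U,F \right)} = -6 - 3 U$
$Z{\left(H \right)} = -12 + 2 H^{2}$ ($Z{\left(H \right)} = \left(H^{2} + H^{2}\right) - 12 = 2 H^{2} - 12 = -12 + 2 H^{2}$)
$h{\left(t \right)} = \frac{221 + t}{21 + t}$ ($h{\left(t \right)} = \frac{t + 221}{t + 21} = \frac{221 + t}{21 + t}$)
$328108 + h{\left(Z{\left(g{\left(5,-2 \right)} \right)} \right)} = 328108 + \frac{221 - \left(12 - 2 \left(-6 - 15\right)^{2}\right)}{21 - \left(12 - 2 \left(-6 - 15\right)^{2}\right)} = 328108 + \frac{221 - \left(12 - 2 \left(-21\right)^{2}\right)}{21 - \left(12 - 2 \left(-21\right)^{2}\right)} = 328108 + \frac{221 + \left(-12 + 2 \cdot 441\right)}{21 + \left(-12 + 2 \cdot 441\right)} = 328108 + \frac{221 + \left(-12 + 882\right)}{21 + \left(-12 + 882\right)} = 328108 + \frac{221 + 870}{21 + 870} = 328108 + \frac{1}{891} \cdot 1091 = 328108 + \frac{1091}{891} = \frac{292345319}{891}$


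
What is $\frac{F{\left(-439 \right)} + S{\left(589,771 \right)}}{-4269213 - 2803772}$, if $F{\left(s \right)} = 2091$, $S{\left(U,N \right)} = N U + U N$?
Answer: $- \frac{910329}{7072985} \approx -0.12871$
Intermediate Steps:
$S{\left(U,N \right)} = 2 N U$ ($S{\left(U,N \right)} = N U + N U = 2 N U$)
$\frac{F{\left(-439 \right)} + S{\left(589,771 \right)}}{-4269213 - 2803772} = \frac{2091 + 2 \cdot 771 \cdot 589}{-4269213 - 2803772} = \frac{2091 + 908238}{-7072985} = 910329 \left(- \frac{1}{7072985}\right) = - \frac{910329}{7072985}$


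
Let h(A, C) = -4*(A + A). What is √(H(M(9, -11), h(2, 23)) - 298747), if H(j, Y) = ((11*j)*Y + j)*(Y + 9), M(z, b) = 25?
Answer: I*√268122 ≈ 517.8*I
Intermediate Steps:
h(A, C) = -8*A
H(j, Y) = (9 + Y)*(j + 11*Y*j) (H(j, Y) = (11*Y*j + j)*(9 + Y) = (j + 11*Y*j)*(9 + Y) = (9 + Y)*(j + 11*Y*j))
√(H(M(9, -11), h(2, 23)) - 298747) = √(25*(9 + 11*(-8*2)² + 100*(-8*2)) - 298747) = √(25*(9 + 11*(-16)² + 100*(-16)) - 298747) = √(25*(9 + 11*256 - 1600) - 298747) = √(25*(9 + 2816 - 1600) - 298747) = √(25*1225 - 298747) = √(30625 - 298747) = √(-268122) = I*√268122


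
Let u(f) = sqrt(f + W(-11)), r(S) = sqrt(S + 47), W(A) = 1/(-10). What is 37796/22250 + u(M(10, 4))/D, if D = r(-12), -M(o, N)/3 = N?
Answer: 18898/11125 + 11*I*sqrt(14)/70 ≈ 1.6987 + 0.58797*I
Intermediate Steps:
W(A) = -1/10
M(o, N) = -3*N
r(S) = sqrt(47 + S)
u(f) = sqrt(-1/10 + f) (u(f) = sqrt(f - 1/10) = sqrt(-1/10 + f))
D = sqrt(35) (D = sqrt(47 - 12) = sqrt(35) ≈ 5.9161)
37796/22250 + u(M(10, 4))/D = 37796/22250 + (sqrt(-10 + 100*(-3*4))/10)/(sqrt(35)) = 37796*(1/22250) + (sqrt(-10 + 100*(-12))/10)*(sqrt(35)/35) = 18898/11125 + (sqrt(-10 - 1200)/10)*(sqrt(35)/35) = 18898/11125 + (sqrt(-1210)/10)*(sqrt(35)/35) = 18898/11125 + ((11*I*sqrt(10))/10)*(sqrt(35)/35) = 18898/11125 + (11*I*sqrt(10)/10)*(sqrt(35)/35) = 18898/11125 + 11*I*sqrt(14)/70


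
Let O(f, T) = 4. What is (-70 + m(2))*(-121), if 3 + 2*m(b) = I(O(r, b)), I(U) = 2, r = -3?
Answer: 17061/2 ≈ 8530.5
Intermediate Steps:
m(b) = -½ (m(b) = -3/2 + (½)*2 = -3/2 + 1 = -½)
(-70 + m(2))*(-121) = (-70 - ½)*(-121) = -141/2*(-121) = 17061/2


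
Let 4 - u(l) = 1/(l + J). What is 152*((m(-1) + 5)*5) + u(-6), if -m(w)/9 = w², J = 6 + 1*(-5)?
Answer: -15179/5 ≈ -3035.8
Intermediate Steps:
J = 1 (J = 6 - 5 = 1)
m(w) = -9*w²
u(l) = 4 - 1/(1 + l) (u(l) = 4 - 1/(l + 1) = 4 - 1/(1 + l))
152*((m(-1) + 5)*5) + u(-6) = 152*((-9*(-1)² + 5)*5) + (3 + 4*(-6))/(1 - 6) = 152*((-9*1 + 5)*5) + (3 - 24)/(-5) = 152*((-9 + 5)*5) - ⅕*(-21) = 152*(-4*5) + 21/5 = 152*(-20) + 21/5 = -3040 + 21/5 = -15179/5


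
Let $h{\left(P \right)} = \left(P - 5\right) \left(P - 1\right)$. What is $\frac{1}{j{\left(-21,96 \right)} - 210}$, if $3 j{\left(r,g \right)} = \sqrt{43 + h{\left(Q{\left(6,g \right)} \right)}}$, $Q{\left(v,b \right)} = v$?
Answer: $- \frac{315}{66142} - \frac{\sqrt{3}}{33071} \approx -0.0048149$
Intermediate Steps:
$h{\left(P \right)} = \left(-1 + P\right) \left(-5 + P\right)$ ($h{\left(P \right)} = \left(-5 + P\right) \left(-1 + P\right) = \left(-1 + P\right) \left(-5 + P\right)$)
$j{\left(r,g \right)} = \frac{4 \sqrt{3}}{3}$ ($j{\left(r,g \right)} = \frac{\sqrt{43 + \left(5 + 6^{2} - 36\right)}}{3} = \frac{\sqrt{43 + \left(5 + 36 - 36\right)}}{3} = \frac{\sqrt{43 + 5}}{3} = \frac{\sqrt{48}}{3} = \frac{4 \sqrt{3}}{3}$)
$\frac{1}{j{\left(-21,96 \right)} - 210} = \frac{1}{\frac{4 \sqrt{3}}{3} - 210} = \frac{1}{-210 + \frac{4 \sqrt{3}}{3}}$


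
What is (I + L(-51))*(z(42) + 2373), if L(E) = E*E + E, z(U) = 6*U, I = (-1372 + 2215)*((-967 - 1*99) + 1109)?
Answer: 101847375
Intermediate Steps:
I = 36249 (I = 843*((-967 - 99) + 1109) = 843*(-1066 + 1109) = 843*43 = 36249)
L(E) = E + E² (L(E) = E² + E = E + E²)
(I + L(-51))*(z(42) + 2373) = (36249 - 51*(1 - 51))*(6*42 + 2373) = (36249 - 51*(-50))*(252 + 2373) = (36249 + 2550)*2625 = 38799*2625 = 101847375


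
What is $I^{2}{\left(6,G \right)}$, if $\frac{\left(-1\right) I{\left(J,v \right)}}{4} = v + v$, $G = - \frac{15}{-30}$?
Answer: $16$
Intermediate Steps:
$G = \frac{1}{2}$ ($G = \left(-15\right) \left(- \frac{1}{30}\right) = \frac{1}{2} \approx 0.5$)
$I{\left(J,v \right)} = - 8 v$ ($I{\left(J,v \right)} = - 4 \left(v + v\right) = - 4 \cdot 2 v = - 8 v$)
$I^{2}{\left(6,G \right)} = \left(\left(-8\right) \frac{1}{2}\right)^{2} = \left(-4\right)^{2} = 16$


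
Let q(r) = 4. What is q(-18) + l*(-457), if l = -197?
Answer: 90033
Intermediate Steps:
q(-18) + l*(-457) = 4 - 197*(-457) = 4 + 90029 = 90033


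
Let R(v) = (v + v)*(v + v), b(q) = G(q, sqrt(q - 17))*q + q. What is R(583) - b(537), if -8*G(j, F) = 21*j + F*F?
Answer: 17207141/8 ≈ 2.1509e+6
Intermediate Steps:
G(j, F) = -21*j/8 - F**2/8 (G(j, F) = -(21*j + F*F)/8 = -(21*j + F**2)/8 = -(F**2 + 21*j)/8 = -21*j/8 - F**2/8)
b(q) = q + q*(17/8 - 11*q/4) (b(q) = (-21*q/8 - (-17/8 + q/8))*q + q = (-21*q/8 - (-17 + q)/8)*q + q = (-21*q/8 + (17/8 - q/8))*q + q = (17/8 - 11*q/4)*q + q = q*(17/8 - 11*q/4) + q = q + q*(17/8 - 11*q/4))
R(v) = 4*v**2 (R(v) = (2*v)*(2*v) = 4*v**2)
R(583) - b(537) = 4*583**2 - 537*(25 - 22*537)/8 = 4*339889 - 537*(25 - 11814)/8 = 1359556 - 537*(-11789)/8 = 1359556 - 1*(-6330693/8) = 1359556 + 6330693/8 = 17207141/8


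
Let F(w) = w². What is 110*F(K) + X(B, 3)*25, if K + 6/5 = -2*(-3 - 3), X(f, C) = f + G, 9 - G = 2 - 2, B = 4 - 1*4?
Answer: 65277/5 ≈ 13055.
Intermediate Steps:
B = 0 (B = 4 - 4 = 0)
G = 9 (G = 9 - (2 - 2) = 9 - 1*0 = 9 + 0 = 9)
X(f, C) = 9 + f (X(f, C) = f + 9 = 9 + f)
K = 54/5 (K = -6/5 - 2*(-3 - 3) = -6/5 - 2*(-6) = -6/5 + 12 = 54/5 ≈ 10.800)
110*F(K) + X(B, 3)*25 = 110*(54/5)² + (9 + 0)*25 = 110*(2916/25) + 9*25 = 64152/5 + 225 = 65277/5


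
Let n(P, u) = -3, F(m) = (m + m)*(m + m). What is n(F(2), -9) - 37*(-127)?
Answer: 4696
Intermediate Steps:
F(m) = 4*m**2 (F(m) = (2*m)*(2*m) = 4*m**2)
n(F(2), -9) - 37*(-127) = -3 - 37*(-127) = -3 + 4699 = 4696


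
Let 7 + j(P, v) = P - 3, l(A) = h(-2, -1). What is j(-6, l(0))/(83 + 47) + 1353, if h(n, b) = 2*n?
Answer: 87937/65 ≈ 1352.9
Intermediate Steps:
l(A) = -4 (l(A) = 2*(-2) = -4)
j(P, v) = -10 + P (j(P, v) = -7 + (P - 3) = -7 + (-3 + P) = -10 + P)
j(-6, l(0))/(83 + 47) + 1353 = (-10 - 6)/(83 + 47) + 1353 = -16/130 + 1353 = -16*1/130 + 1353 = -8/65 + 1353 = 87937/65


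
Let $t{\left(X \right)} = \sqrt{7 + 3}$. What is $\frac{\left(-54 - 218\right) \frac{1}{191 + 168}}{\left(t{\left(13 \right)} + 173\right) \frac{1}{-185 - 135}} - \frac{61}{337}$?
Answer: $\frac{4419322859}{3619690377} - \frac{87040 \sqrt{10}}{10740921} \approx 1.1953$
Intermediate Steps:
$t{\left(X \right)} = \sqrt{10}$
$\frac{\left(-54 - 218\right) \frac{1}{191 + 168}}{\left(t{\left(13 \right)} + 173\right) \frac{1}{-185 - 135}} - \frac{61}{337} = \frac{\left(-54 - 218\right) \frac{1}{191 + 168}}{\left(\sqrt{10} + 173\right) \frac{1}{-185 - 135}} - \frac{61}{337} = \frac{\left(-272\right) \frac{1}{359}}{\left(173 + \sqrt{10}\right) \frac{1}{-320}} - \frac{61}{337} = \frac{\left(-272\right) \frac{1}{359}}{\left(173 + \sqrt{10}\right) \left(- \frac{1}{320}\right)} - \frac{61}{337} = - \frac{272}{359 \left(- \frac{173}{320} - \frac{\sqrt{10}}{320}\right)} - \frac{61}{337} = - \frac{61}{337} - \frac{272}{359 \left(- \frac{173}{320} - \frac{\sqrt{10}}{320}\right)}$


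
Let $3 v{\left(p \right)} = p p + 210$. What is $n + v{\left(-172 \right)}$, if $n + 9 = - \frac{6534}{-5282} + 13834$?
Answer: $\frac{188231230}{7923} \approx 23758.0$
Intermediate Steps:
$v{\left(p \right)} = 70 + \frac{p^{2}}{3}$ ($v{\left(p \right)} = \frac{p p + 210}{3} = \frac{p^{2} + 210}{3} = \frac{210 + p^{2}}{3} = 70 + \frac{p^{2}}{3}$)
$n = \frac{36515092}{2641}$ ($n = -9 + \left(- \frac{6534}{-5282} + 13834\right) = -9 + \left(\left(-6534\right) \left(- \frac{1}{5282}\right) + 13834\right) = -9 + \left(\frac{3267}{2641} + 13834\right) = -9 + \frac{36538861}{2641} = \frac{36515092}{2641} \approx 13826.0$)
$n + v{\left(-172 \right)} = \frac{36515092}{2641} + \left(70 + \frac{\left(-172\right)^{2}}{3}\right) = \frac{36515092}{2641} + \left(70 + \frac{1}{3} \cdot 29584\right) = \frac{36515092}{2641} + \left(70 + \frac{29584}{3}\right) = \frac{36515092}{2641} + \frac{29794}{3} = \frac{188231230}{7923}$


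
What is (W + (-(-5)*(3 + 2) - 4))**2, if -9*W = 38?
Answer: 22801/81 ≈ 281.49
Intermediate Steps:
W = -38/9 (W = -1/9*38 = -38/9 ≈ -4.2222)
(W + (-(-5)*(3 + 2) - 4))**2 = (-38/9 + (-(-5)*(3 + 2) - 4))**2 = (-38/9 + (-(-5)*5 - 4))**2 = (-38/9 + (-5*(-5) - 4))**2 = (-38/9 + (25 - 4))**2 = (-38/9 + 21)**2 = (151/9)**2 = 22801/81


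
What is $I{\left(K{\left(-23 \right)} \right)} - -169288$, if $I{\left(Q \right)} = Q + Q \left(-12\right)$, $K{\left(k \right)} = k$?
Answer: $169541$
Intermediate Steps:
$I{\left(Q \right)} = - 11 Q$ ($I{\left(Q \right)} = Q - 12 Q = - 11 Q$)
$I{\left(K{\left(-23 \right)} \right)} - -169288 = \left(-11\right) \left(-23\right) - -169288 = 253 + 169288 = 169541$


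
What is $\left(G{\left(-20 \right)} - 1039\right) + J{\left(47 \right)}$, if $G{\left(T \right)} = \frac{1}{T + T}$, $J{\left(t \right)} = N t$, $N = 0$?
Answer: $- \frac{41561}{40} \approx -1039.0$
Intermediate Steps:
$J{\left(t \right)} = 0$ ($J{\left(t \right)} = 0 t = 0$)
$G{\left(T \right)} = \frac{1}{2 T}$
$\left(G{\left(-20 \right)} - 1039\right) + J{\left(47 \right)} = \left(\frac{1}{2 \left(-20\right)} - 1039\right) + 0 = \left(\frac{1}{2} \left(- \frac{1}{20}\right) - 1039\right) + 0 = \left(- \frac{1}{40} - 1039\right) + 0 = - \frac{41561}{40} + 0 = - \frac{41561}{40}$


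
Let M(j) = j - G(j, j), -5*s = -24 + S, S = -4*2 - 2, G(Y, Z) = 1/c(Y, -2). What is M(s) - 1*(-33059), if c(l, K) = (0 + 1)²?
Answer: 165324/5 ≈ 33065.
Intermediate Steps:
c(l, K) = 1 (c(l, K) = 1² = 1)
G(Y, Z) = 1 (G(Y, Z) = 1/1 = 1)
S = -10 (S = -8 - 2 = -10)
s = 34/5 (s = -(-24 - 10)/5 = -⅕*(-34) = 34/5 ≈ 6.8000)
M(j) = -1 + j (M(j) = j - 1*1 = j - 1 = -1 + j)
M(s) - 1*(-33059) = (-1 + 34/5) - 1*(-33059) = 29/5 + 33059 = 165324/5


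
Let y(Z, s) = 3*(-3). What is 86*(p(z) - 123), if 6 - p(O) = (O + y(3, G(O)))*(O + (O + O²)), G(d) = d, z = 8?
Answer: -3182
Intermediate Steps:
y(Z, s) = -9
p(O) = 6 - (-9 + O)*(O² + 2*O) (p(O) = 6 - (O - 9)*(O + (O + O²)) = 6 - (-9 + O)*(O² + 2*O))
86*(p(z) - 123) = 86*((6 - 1*8³ + 7*8² + 18*8) - 123) = 86*((6 - 1*512 + 7*64 + 144) - 123) = 86*((6 - 512 + 448 + 144) - 123) = 86*(86 - 123) = 86*(-37) = -3182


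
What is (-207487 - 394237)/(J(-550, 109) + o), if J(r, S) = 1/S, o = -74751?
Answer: 32793958/4073929 ≈ 8.0497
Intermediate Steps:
(-207487 - 394237)/(J(-550, 109) + o) = (-207487 - 394237)/(1/109 - 74751) = -601724/(1/109 - 74751) = -601724/(-8147858/109) = -601724*(-109/8147858) = 32793958/4073929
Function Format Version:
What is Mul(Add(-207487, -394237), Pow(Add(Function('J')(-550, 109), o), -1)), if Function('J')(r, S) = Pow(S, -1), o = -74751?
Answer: Rational(32793958, 4073929) ≈ 8.0497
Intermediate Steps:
Mul(Add(-207487, -394237), Pow(Add(Function('J')(-550, 109), o), -1)) = Mul(Add(-207487, -394237), Pow(Add(Pow(109, -1), -74751), -1)) = Mul(-601724, Pow(Add(Rational(1, 109), -74751), -1)) = Mul(-601724, Pow(Rational(-8147858, 109), -1)) = Mul(-601724, Rational(-109, 8147858)) = Rational(32793958, 4073929)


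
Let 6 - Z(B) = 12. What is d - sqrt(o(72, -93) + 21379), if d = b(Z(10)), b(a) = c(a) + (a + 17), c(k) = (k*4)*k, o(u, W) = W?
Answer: 155 - sqrt(21286) ≈ 9.1028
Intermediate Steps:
c(k) = 4*k**2 (c(k) = (4*k)*k = 4*k**2)
Z(B) = -6 (Z(B) = 6 - 1*12 = 6 - 12 = -6)
b(a) = 17 + a + 4*a**2 (b(a) = 4*a**2 + (a + 17) = 4*a**2 + (17 + a) = 17 + a + 4*a**2)
d = 155 (d = 17 - 6 + 4*(-6)**2 = 17 - 6 + 4*36 = 17 - 6 + 144 = 155)
d - sqrt(o(72, -93) + 21379) = 155 - sqrt(-93 + 21379) = 155 - sqrt(21286)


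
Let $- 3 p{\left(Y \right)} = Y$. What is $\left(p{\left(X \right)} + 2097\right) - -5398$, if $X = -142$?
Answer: $\frac{22627}{3} \approx 7542.3$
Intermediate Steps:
$p{\left(Y \right)} = - \frac{Y}{3}$
$\left(p{\left(X \right)} + 2097\right) - -5398 = \left(\left(- \frac{1}{3}\right) \left(-142\right) + 2097\right) - -5398 = \left(\frac{142}{3} + 2097\right) + \left(5400 - 2\right) = \frac{6433}{3} + 5398 = \frac{22627}{3}$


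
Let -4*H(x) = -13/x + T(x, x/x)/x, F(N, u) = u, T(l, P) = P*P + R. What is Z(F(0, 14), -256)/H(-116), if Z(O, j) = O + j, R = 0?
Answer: 28072/3 ≈ 9357.3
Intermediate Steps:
T(l, P) = P² (T(l, P) = P*P + 0 = P² + 0 = P²)
H(x) = 3/x (H(x) = -(-13/x + (x/x)²/x)/4 = -(-13/x + 1²/x)/4 = -(-13/x + 1/x)/4 = -(-3)/x = 3/x)
Z(F(0, 14), -256)/H(-116) = (14 - 256)/((3/(-116))) = -242/(3*(-1/116)) = -242/(-3/116) = -242*(-116/3) = 28072/3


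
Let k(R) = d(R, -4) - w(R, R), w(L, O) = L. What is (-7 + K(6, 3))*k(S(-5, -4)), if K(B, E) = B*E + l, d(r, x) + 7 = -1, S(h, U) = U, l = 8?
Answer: -76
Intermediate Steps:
d(r, x) = -8 (d(r, x) = -7 - 1 = -8)
K(B, E) = 8 + B*E (K(B, E) = B*E + 8 = 8 + B*E)
k(R) = -8 - R
(-7 + K(6, 3))*k(S(-5, -4)) = (-7 + (8 + 6*3))*(-8 - 1*(-4)) = (-7 + (8 + 18))*(-8 + 4) = (-7 + 26)*(-4) = 19*(-4) = -76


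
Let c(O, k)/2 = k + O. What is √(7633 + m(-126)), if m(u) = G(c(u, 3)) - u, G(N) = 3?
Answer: √7762 ≈ 88.102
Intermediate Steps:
c(O, k) = 2*O + 2*k (c(O, k) = 2*(k + O) = 2*(O + k) = 2*O + 2*k)
m(u) = 3 - u
√(7633 + m(-126)) = √(7633 + (3 - 1*(-126))) = √(7633 + (3 + 126)) = √(7633 + 129) = √7762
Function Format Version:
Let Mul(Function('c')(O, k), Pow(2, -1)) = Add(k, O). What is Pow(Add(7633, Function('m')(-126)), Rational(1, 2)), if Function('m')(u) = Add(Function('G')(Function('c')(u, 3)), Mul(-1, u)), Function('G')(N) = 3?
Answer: Pow(7762, Rational(1, 2)) ≈ 88.102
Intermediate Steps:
Function('c')(O, k) = Add(Mul(2, O), Mul(2, k)) (Function('c')(O, k) = Mul(2, Add(k, O)) = Mul(2, Add(O, k)) = Add(Mul(2, O), Mul(2, k)))
Function('m')(u) = Add(3, Mul(-1, u))
Pow(Add(7633, Function('m')(-126)), Rational(1, 2)) = Pow(Add(7633, Add(3, Mul(-1, -126))), Rational(1, 2)) = Pow(Add(7633, Add(3, 126)), Rational(1, 2)) = Pow(Add(7633, 129), Rational(1, 2)) = Pow(7762, Rational(1, 2))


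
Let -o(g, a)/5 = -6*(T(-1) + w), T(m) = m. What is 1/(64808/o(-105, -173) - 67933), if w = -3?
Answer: -15/1027096 ≈ -1.4604e-5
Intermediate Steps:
o(g, a) = -120 (o(g, a) = -(-30)*(-1 - 3) = -(-30)*(-4) = -5*24 = -120)
1/(64808/o(-105, -173) - 67933) = 1/(64808/(-120) - 67933) = 1/(64808*(-1/120) - 67933) = 1/(-8101/15 - 67933) = 1/(-1027096/15) = -15/1027096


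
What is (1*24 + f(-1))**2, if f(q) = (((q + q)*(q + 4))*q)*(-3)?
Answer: 36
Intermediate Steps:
f(q) = -6*q**2*(4 + q) (f(q) = (((2*q)*(4 + q))*q)*(-3) = ((2*q*(4 + q))*q)*(-3) = (2*q**2*(4 + q))*(-3) = -6*q**2*(4 + q))
(1*24 + f(-1))**2 = (1*24 + 6*(-1)**2*(-4 - 1*(-1)))**2 = (24 + 6*1*(-4 + 1))**2 = (24 + 6*1*(-3))**2 = (24 - 18)**2 = 6**2 = 36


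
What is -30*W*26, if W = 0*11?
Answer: 0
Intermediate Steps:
W = 0
-30*W*26 = -30*0*26 = 0*26 = 0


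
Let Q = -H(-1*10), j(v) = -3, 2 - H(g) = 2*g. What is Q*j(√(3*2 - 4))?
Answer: 66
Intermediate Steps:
H(g) = 2 - 2*g
Q = -22 (Q = -(2 - (-2)*10) = -(2 - 2*(-10)) = -(2 + 20) = -1*22 = -22)
Q*j(√(3*2 - 4)) = -22*(-3) = 66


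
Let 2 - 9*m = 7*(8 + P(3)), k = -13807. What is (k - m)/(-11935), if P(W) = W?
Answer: 41396/35805 ≈ 1.1562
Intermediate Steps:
m = -25/3 (m = 2/9 - 7*(8 + 3)/9 = 2/9 - 7*11/9 = 2/9 - ⅑*77 = 2/9 - 77/9 = -25/3 ≈ -8.3333)
(k - m)/(-11935) = (-13807 - 1*(-25/3))/(-11935) = (-13807 + 25/3)*(-1/11935) = -41396/3*(-1/11935) = 41396/35805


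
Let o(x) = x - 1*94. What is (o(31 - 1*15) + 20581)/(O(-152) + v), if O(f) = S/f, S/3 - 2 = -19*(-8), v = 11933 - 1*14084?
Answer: -1558228/163707 ≈ -9.5184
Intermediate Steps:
v = -2151 (v = 11933 - 14084 = -2151)
S = 462 (S = 6 + 3*(-19*(-8)) = 6 + 3*152 = 6 + 456 = 462)
O(f) = 462/f
o(x) = -94 + x (o(x) = x - 94 = -94 + x)
(o(31 - 1*15) + 20581)/(O(-152) + v) = ((-94 + (31 - 1*15)) + 20581)/(462/(-152) - 2151) = ((-94 + (31 - 15)) + 20581)/(462*(-1/152) - 2151) = ((-94 + 16) + 20581)/(-231/76 - 2151) = (-78 + 20581)/(-163707/76) = 20503*(-76/163707) = -1558228/163707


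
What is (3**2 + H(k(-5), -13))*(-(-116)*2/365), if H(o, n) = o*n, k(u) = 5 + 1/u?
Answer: -61944/1825 ≈ -33.942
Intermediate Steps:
H(o, n) = n*o
(3**2 + H(k(-5), -13))*(-(-116)*2/365) = (3**2 - 13*(5 + 1/(-5)))*(-(-116)*2/365) = (9 - 13*(5 - 1/5))*(-58*(-4)*(1/365)) = (9 - 13*24/5)*(232*(1/365)) = (9 - 312/5)*(232/365) = -267/5*232/365 = -61944/1825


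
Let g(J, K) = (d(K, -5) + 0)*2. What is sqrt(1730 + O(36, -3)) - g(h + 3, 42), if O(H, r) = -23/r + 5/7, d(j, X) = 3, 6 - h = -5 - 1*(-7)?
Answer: -6 + sqrt(766626)/21 ≈ 35.694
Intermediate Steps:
h = 4 (h = 6 - (-5 - 1*(-7)) = 6 - (-5 + 7) = 6 - 1*2 = 6 - 2 = 4)
g(J, K) = 6 (g(J, K) = (3 + 0)*2 = 3*2 = 6)
O(H, r) = 5/7 - 23/r (O(H, r) = -23/r + 5*(1/7) = -23/r + 5/7 = 5/7 - 23/r)
sqrt(1730 + O(36, -3)) - g(h + 3, 42) = sqrt(1730 + (5/7 - 23/(-3))) - 1*6 = sqrt(1730 + (5/7 - 23*(-1/3))) - 6 = sqrt(1730 + (5/7 + 23/3)) - 6 = sqrt(1730 + 176/21) - 6 = sqrt(36506/21) - 6 = sqrt(766626)/21 - 6 = -6 + sqrt(766626)/21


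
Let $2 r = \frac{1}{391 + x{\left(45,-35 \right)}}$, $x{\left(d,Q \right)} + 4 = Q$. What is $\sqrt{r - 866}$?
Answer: $\frac{i \sqrt{6706293}}{88} \approx 29.428 i$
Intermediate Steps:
$x{\left(d,Q \right)} = -4 + Q$
$r = \frac{1}{704}$ ($r = \frac{1}{2 \left(391 - 39\right)} = \frac{1}{2 \cdot 352} = \frac{1}{2} \cdot \frac{1}{352} = \frac{1}{704} \approx 0.0014205$)
$\sqrt{r - 866} = \sqrt{\frac{1}{704} - 866} = \sqrt{- \frac{609663}{704}} = \frac{i \sqrt{6706293}}{88}$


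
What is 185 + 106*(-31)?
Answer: -3101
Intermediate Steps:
185 + 106*(-31) = 185 - 3286 = -3101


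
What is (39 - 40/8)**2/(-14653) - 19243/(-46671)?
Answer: 228016003/683870163 ≈ 0.33342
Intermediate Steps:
(39 - 40/8)**2/(-14653) - 19243/(-46671) = (39 - 40*1/8)**2*(-1/14653) - 19243*(-1/46671) = (39 - 5)**2*(-1/14653) + 19243/46671 = 34**2*(-1/14653) + 19243/46671 = 1156*(-1/14653) + 19243/46671 = -1156/14653 + 19243/46671 = 228016003/683870163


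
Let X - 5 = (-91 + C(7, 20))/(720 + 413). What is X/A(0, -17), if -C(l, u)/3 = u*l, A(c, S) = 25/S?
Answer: -87618/28325 ≈ -3.0933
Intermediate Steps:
C(l, u) = -3*l*u (C(l, u) = -3*u*l = -3*l*u)
X = 5154/1133 (X = 5 + (-91 - 3*7*20)/(720 + 413) = 5 + (-91 - 420)/1133 = 5 - 511*1/1133 = 5 - 511/1133 = 5154/1133 ≈ 4.5490)
X/A(0, -17) = 5154/(1133*((25/(-17)))) = 5154/(1133*((25*(-1/17)))) = 5154/(1133*(-25/17)) = (5154/1133)*(-17/25) = -87618/28325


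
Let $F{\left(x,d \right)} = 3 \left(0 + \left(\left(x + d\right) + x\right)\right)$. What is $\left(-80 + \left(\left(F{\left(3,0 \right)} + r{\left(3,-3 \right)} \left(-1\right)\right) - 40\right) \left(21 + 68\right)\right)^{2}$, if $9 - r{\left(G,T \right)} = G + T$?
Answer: $8059921$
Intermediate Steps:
$F{\left(x,d \right)} = 3 d + 6 x$ ($F{\left(x,d \right)} = 3 \left(0 + \left(\left(d + x\right) + x\right)\right) = 3 \left(0 + \left(d + 2 x\right)\right) = 3 \left(d + 2 x\right) = 3 d + 6 x$)
$r{\left(G,T \right)} = 9 - G - T$ ($r{\left(G,T \right)} = 9 - \left(G + T\right) = 9 - G - T$)
$\left(-80 + \left(\left(F{\left(3,0 \right)} + r{\left(3,-3 \right)} \left(-1\right)\right) - 40\right) \left(21 + 68\right)\right)^{2} = \left(-80 + \left(\left(\left(3 \cdot 0 + 6 \cdot 3\right) + \left(9 - 3 - -3\right) \left(-1\right)\right) - 40\right) \left(21 + 68\right)\right)^{2} = \left(-80 + \left(\left(\left(0 + 18\right) + \left(9 - 3 + 3\right) \left(-1\right)\right) - 40\right) 89\right)^{2} = \left(-80 + \left(\left(18 + 9 \left(-1\right)\right) - 40\right) 89\right)^{2} = \left(-80 + \left(\left(18 - 9\right) - 40\right) 89\right)^{2} = \left(-80 + \left(9 - 40\right) 89\right)^{2} = \left(-80 - 2759\right)^{2} = \left(-2839\right)^{2} = 8059921$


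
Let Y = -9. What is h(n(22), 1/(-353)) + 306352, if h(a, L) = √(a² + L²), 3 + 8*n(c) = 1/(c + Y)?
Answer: 306352 + √44986553/18356 ≈ 3.0635e+5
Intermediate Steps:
n(c) = -3/8 + 1/(8*(-9 + c)) (n(c) = -3/8 + 1/(8*(c - 9)) = -3/8 + 1/(8*(-9 + c)))
h(a, L) = √(L² + a²)
h(n(22), 1/(-353)) + 306352 = √((1/(-353))² + ((28 - 3*22)/(8*(-9 + 22)))²) + 306352 = √((-1/353)² + ((⅛)*(28 - 66)/13)²) + 306352 = √(1/124609 + ((⅛)*(1/13)*(-38))²) + 306352 = √(1/124609 + (-19/52)²) + 306352 = √(1/124609 + 361/2704) + 306352 = √(44986553/336942736) + 306352 = √44986553/18356 + 306352 = 306352 + √44986553/18356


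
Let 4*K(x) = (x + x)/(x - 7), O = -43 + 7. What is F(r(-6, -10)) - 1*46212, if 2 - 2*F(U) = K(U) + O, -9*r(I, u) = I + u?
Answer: -2171067/47 ≈ -46193.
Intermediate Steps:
r(I, u) = -I/9 - u/9 (r(I, u) = -(I + u)/9 = -I/9 - u/9)
O = -36
K(x) = x/(2*(-7 + x)) (K(x) = ((x + x)/(x - 7))/4 = ((2*x)/(-7 + x))/4 = (2*x/(-7 + x))/4 = x/(2*(-7 + x)))
F(U) = 19 - U/(4*(-7 + U)) (F(U) = 1 - (U/(2*(-7 + U)) - 36)/2 = 1 - (-36 + U/(2*(-7 + U)))/2 = 1 + (18 - U/(4*(-7 + U))) = 19 - U/(4*(-7 + U)))
F(r(-6, -10)) - 1*46212 = (-532 + 75*(-⅑*(-6) - ⅑*(-10)))/(4*(-7 + (-⅑*(-6) - ⅑*(-10)))) - 1*46212 = (-532 + 75*(⅔ + 10/9))/(4*(-7 + (⅔ + 10/9))) - 46212 = (-532 + 75*(16/9))/(4*(-7 + 16/9)) - 46212 = (-532 + 400/3)/(4*(-47/9)) - 46212 = (¼)*(-9/47)*(-1196/3) - 46212 = 897/47 - 46212 = -2171067/47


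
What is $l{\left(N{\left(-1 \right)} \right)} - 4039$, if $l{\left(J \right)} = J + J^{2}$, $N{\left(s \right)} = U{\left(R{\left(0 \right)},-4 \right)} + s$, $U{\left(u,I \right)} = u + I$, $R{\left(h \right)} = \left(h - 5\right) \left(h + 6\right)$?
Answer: $-2849$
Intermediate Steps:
$R{\left(h \right)} = \left(-5 + h\right) \left(6 + h\right)$
$U{\left(u,I \right)} = I + u$
$N{\left(s \right)} = -34 + s$ ($N{\left(s \right)} = \left(-4 + \left(-30 + 0 + 0^{2}\right)\right) + s = \left(-4 + \left(-30 + 0 + 0\right)\right) + s = \left(-4 - 30\right) + s = -34 + s$)
$l{\left(N{\left(-1 \right)} \right)} - 4039 = \left(-34 - 1\right) \left(1 - 35\right) - 4039 = - 35 \left(1 - 35\right) - 4039 = \left(-35\right) \left(-34\right) - 4039 = 1190 - 4039 = -2849$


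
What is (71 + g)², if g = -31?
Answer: 1600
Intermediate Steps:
(71 + g)² = (71 - 31)² = 40² = 1600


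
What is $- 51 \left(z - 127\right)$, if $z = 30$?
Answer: $4947$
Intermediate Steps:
$- 51 \left(z - 127\right) = - 51 \left(30 - 127\right) = \left(-51\right) \left(-97\right) = 4947$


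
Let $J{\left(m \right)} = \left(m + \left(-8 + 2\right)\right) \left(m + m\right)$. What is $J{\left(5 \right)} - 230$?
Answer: $-240$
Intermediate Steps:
$J{\left(m \right)} = 2 m \left(-6 + m\right)$ ($J{\left(m \right)} = \left(m - 6\right) 2 m = \left(-6 + m\right) 2 m = 2 m \left(-6 + m\right)$)
$J{\left(5 \right)} - 230 = 2 \cdot 5 \left(-6 + 5\right) - 230 = 2 \cdot 5 \left(-1\right) - 230 = -10 - 230 = -240$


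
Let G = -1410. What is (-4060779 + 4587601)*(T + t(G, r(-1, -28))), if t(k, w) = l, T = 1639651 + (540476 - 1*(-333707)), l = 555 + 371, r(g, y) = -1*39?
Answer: 1324830892720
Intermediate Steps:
r(g, y) = -39
l = 926
T = 2513834 (T = 1639651 + (540476 + 333707) = 1639651 + 874183 = 2513834)
t(k, w) = 926
(-4060779 + 4587601)*(T + t(G, r(-1, -28))) = (-4060779 + 4587601)*(2513834 + 926) = 526822*2514760 = 1324830892720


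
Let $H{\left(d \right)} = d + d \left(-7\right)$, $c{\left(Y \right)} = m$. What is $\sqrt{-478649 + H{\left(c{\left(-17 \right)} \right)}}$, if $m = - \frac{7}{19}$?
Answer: $\frac{i \sqrt{172791491}}{19} \approx 691.84 i$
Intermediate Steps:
$m = - \frac{7}{19}$ ($m = \left(-7\right) \frac{1}{19} = - \frac{7}{19} \approx -0.36842$)
$c{\left(Y \right)} = - \frac{7}{19}$
$H{\left(d \right)} = - 6 d$ ($H{\left(d \right)} = d - 7 d = - 6 d$)
$\sqrt{-478649 + H{\left(c{\left(-17 \right)} \right)}} = \sqrt{-478649 - - \frac{42}{19}} = \sqrt{-478649 + \frac{42}{19}} = \sqrt{- \frac{9094289}{19}} = \frac{i \sqrt{172791491}}{19}$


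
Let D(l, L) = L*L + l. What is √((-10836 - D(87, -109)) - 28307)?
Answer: 9*I*√631 ≈ 226.08*I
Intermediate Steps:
D(l, L) = l + L² (D(l, L) = L² + l = l + L²)
√((-10836 - D(87, -109)) - 28307) = √((-10836 - (87 + (-109)²)) - 28307) = √((-10836 - (87 + 11881)) - 28307) = √((-10836 - 1*11968) - 28307) = √((-10836 - 11968) - 28307) = √(-22804 - 28307) = √(-51111) = 9*I*√631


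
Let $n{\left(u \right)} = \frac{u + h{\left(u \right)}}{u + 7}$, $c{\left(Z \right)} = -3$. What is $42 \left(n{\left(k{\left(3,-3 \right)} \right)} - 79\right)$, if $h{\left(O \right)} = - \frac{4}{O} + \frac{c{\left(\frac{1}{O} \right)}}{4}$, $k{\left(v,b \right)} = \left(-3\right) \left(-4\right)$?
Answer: $- \frac{125167}{38} \approx -3293.9$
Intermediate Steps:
$k{\left(v,b \right)} = 12$
$h{\left(O \right)} = - \frac{3}{4} - \frac{4}{O}$ ($h{\left(O \right)} = - \frac{4}{O} - \frac{3}{4} = - \frac{3}{4} - \frac{4}{O}$)
$n{\left(u \right)} = \frac{- \frac{3}{4} + u - \frac{4}{u}}{7 + u}$ ($n{\left(u \right)} = \frac{u - \left(\frac{3}{4} + \frac{4}{u}\right)}{u + 7} = \frac{- \frac{3}{4} + u - \frac{4}{u}}{7 + u}$)
$42 \left(n{\left(k{\left(3,-3 \right)} \right)} - 79\right) = 42 \left(\frac{-16 - 12 \left(3 - 48\right)}{4 \cdot 12 \left(7 + 12\right)} - 79\right) = 42 \left(\frac{1}{4} \cdot \frac{1}{12} \cdot \frac{1}{19} \left(-16 - 12 \left(3 - 48\right)\right) - 79\right) = 42 \left(\frac{1}{4} \cdot \frac{1}{12} \cdot \frac{1}{19} \left(-16 - 12 \left(-45\right)\right) - 79\right) = 42 \left(\frac{1}{4} \cdot \frac{1}{12} \cdot \frac{1}{19} \left(-16 + 540\right) - 79\right) = 42 \left(\frac{1}{4} \cdot \frac{1}{12} \cdot \frac{1}{19} \cdot 524 - 79\right) = 42 \left(\frac{131}{228} - 79\right) = 42 \left(- \frac{17881}{228}\right) = - \frac{125167}{38}$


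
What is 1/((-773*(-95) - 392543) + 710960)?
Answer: 1/391852 ≈ 2.5520e-6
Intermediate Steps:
1/((-773*(-95) - 392543) + 710960) = 1/((73435 - 392543) + 710960) = 1/(-319108 + 710960) = 1/391852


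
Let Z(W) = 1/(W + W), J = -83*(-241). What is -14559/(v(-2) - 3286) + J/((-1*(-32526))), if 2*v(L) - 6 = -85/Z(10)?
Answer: 556218433/134429958 ≈ 4.1376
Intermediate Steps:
J = 20003
Z(W) = 1/(2*W)
v(L) = -847 (v(L) = 3 + (-85/((½)/10))/2 = 3 + (-85/((½)*(⅒)))/2 = 3 + (-85/1/20)/2 = 3 + (-85*20)/2 = 3 + (½)*(-1700) = 3 - 850 = -847)
-14559/(v(-2) - 3286) + J/((-1*(-32526))) = -14559/(-847 - 3286) + 20003/((-1*(-32526))) = -14559/(-4133) + 20003/32526 = -14559*(-1/4133) + 20003*(1/32526) = 14559/4133 + 20003/32526 = 556218433/134429958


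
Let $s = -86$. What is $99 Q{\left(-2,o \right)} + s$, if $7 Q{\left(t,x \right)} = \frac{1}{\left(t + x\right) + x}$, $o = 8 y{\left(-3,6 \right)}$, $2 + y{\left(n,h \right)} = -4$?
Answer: $- \frac{59095}{686} \approx -86.144$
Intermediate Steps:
$y{\left(n,h \right)} = -6$ ($y{\left(n,h \right)} = -2 - 4 = -6$)
$o = -48$ ($o = 8 \left(-6\right) = -48$)
$Q{\left(t,x \right)} = \frac{1}{7 \left(t + 2 x\right)}$ ($Q{\left(t,x \right)} = \frac{1}{7 \left(\left(t + x\right) + x\right)} = \frac{1}{7 \left(t + 2 x\right)}$)
$99 Q{\left(-2,o \right)} + s = 99 \frac{1}{7 \left(-2 + 2 \left(-48\right)\right)} - 86 = 99 \frac{1}{7 \left(-2 - 96\right)} - 86 = 99 \frac{1}{7 \left(-98\right)} - 86 = 99 \cdot \frac{1}{7} \left(- \frac{1}{98}\right) - 86 = 99 \left(- \frac{1}{686}\right) - 86 = - \frac{99}{686} - 86 = - \frac{59095}{686}$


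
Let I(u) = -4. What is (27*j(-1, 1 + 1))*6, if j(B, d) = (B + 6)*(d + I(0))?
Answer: -1620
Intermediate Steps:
j(B, d) = (-4 + d)*(6 + B) (j(B, d) = (B + 6)*(d - 4) = (6 + B)*(-4 + d) = (-4 + d)*(6 + B))
(27*j(-1, 1 + 1))*6 = (27*(-24 - 4*(-1) + 6*(1 + 1) - (1 + 1)))*6 = (27*(-24 + 4 + 6*2 - 1*2))*6 = (27*(-24 + 4 + 12 - 2))*6 = (27*(-10))*6 = -270*6 = -1620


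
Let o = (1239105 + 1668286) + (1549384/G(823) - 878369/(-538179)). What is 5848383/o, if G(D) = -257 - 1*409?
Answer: 349369937515827/173542465866782 ≈ 2.0132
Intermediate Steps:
G(D) = -666 (G(D) = -257 - 409 = -666)
o = 173542465866782/59737869 (o = (1239105 + 1668286) + (1549384/(-666) - 878369/(-538179)) = 2907391 + (1549384*(-1/666) - 878369*(-1/538179)) = 2907391 + (-774692/333 + 878369/538179) = 2907391 - 138876822997/59737869 = 173542465866782/59737869 ≈ 2.9051e+6)
5848383/o = 5848383/(173542465866782/59737869) = 5848383*(59737869/173542465866782) = 349369937515827/173542465866782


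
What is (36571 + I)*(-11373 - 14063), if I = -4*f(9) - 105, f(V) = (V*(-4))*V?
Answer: -960514232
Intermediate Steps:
f(V) = -4*V**2 (f(V) = (-4*V)*V = -4*V**2)
I = 1191 (I = -(-16)*9**2 - 105 = -(-16)*81 - 105 = -4*(-324) - 105 = 1296 - 105 = 1191)
(36571 + I)*(-11373 - 14063) = (36571 + 1191)*(-11373 - 14063) = 37762*(-25436) = -960514232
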